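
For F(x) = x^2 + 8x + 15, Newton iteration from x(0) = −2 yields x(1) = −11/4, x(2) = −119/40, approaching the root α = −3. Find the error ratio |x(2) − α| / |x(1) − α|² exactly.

x(1) − α = −11/4 − (−3) = −11/4 + 3 = 1/4, so |x(1) − α| = 1/4.
x(2) − α = −119/40 − (−3) = −119/40 + 3 = 1/40, so |x(2) − α| = 1/40.
|x(1) − α|² = 1/16.
Ratio = (1/40) / (1/16) = 2/5.

2/5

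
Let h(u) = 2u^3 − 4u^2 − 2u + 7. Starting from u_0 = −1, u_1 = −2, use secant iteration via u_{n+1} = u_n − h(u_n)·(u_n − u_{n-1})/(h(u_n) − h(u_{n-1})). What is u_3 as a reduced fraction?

h(−1) = 3, h(−2) = −21. u_2 = (−2) − (−21)·((−2) − (−1))/((−21) − 3) = −9/8.
h(−2) = −21, h(−9/8) = 343/256. u_3 = (−9/8) − (343/256)·((−9/8) − (−2))/((343/256) − (−21)) = −962/817.

−962/817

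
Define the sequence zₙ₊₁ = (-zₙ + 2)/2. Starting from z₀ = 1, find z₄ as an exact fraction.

z₁ = (-1 + 2)/2 = 1/2.
z₂ = (-(1/2) + 2)/2 = 3/4.
z₃ = (-(3/4) + 2)/2 = 5/8.
z₄ = (-(5/8) + 2)/2 = 11/16.

11/16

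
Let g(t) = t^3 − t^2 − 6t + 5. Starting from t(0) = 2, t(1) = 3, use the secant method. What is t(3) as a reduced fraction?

g(2) = −3, g(3) = 5. t(2) = 3 − 5·(3 − 2)/(5 − (−3)) = 19/8.
g(3) = 5, g(19/8) = −765/512. t(3) = (19/8) − (−765/512)·((19/8) − 3)/((−765/512) − 5) = 335/133.

335/133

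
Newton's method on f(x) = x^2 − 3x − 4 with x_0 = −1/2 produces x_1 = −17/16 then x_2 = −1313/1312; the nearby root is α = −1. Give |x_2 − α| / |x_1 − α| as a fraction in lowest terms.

x_1 − α = −17/16 − (−1) = −17/16 + 1 = −1/16, so |x_1 − α| = 1/16.
x_2 − α = −1313/1312 − (−1) = −1313/1312 + 1 = −1/1312, so |x_2 − α| = 1/1312.
Ratio = (1/1312) / (1/16) = 1/82.

1/82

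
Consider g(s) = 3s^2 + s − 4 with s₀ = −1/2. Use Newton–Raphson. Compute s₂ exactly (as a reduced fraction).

g'(s) = 6s + 1.
g(−1/2) = −15/4, g'(−1/2) = −2, so s₁ = (−1/2) − (−15/4)/(−2) = −19/8.
g(−19/8) = 675/64, g'(−19/8) = −53/4, so s₂ = (−19/8) − (675/64)/(−53/4) = −1339/848.

−1339/848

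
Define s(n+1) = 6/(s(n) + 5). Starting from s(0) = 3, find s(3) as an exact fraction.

s(1) = 6/(3 + 5) = 3/4.
s(2) = 6/(3/4 + 5) = 24/23.
s(3) = 6/(24/23 + 5) = 138/139.

138/139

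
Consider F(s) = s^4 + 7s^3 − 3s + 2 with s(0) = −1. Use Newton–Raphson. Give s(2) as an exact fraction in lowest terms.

F'(s) = 4s^3 + 21s^2 − 3.
F(−1) = −1, F'(−1) = 14, so s(1) = (−1) − (−1)/14 = −13/14.
F(−13/14) = −2897/38416, F'(−13/14) = 16333/1372, so s(2) = (−13/14) − (−2897/38416)/(16333/1372) = −421761/457324.

−421761/457324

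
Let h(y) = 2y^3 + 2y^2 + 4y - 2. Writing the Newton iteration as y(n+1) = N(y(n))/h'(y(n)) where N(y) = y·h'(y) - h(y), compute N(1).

h'(y) = 6y^2 + 4y + 4.
N(y) = y·h'(y) - h(y) = y·(6y^2 + 4y + 4) - (2y^3 + 2y^2 + 4y - 2) = 4y^3 + 2y^2 + 2.
N(1) = 8.

8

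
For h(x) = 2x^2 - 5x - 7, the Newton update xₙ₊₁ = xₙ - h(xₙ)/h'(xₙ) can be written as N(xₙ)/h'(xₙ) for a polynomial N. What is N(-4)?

h'(x) = 4x - 5.
N(x) = x·h'(x) - h(x) = x·(4x - 5) - (2x^2 - 5x - 7) = 2x^2 + 7.
N(-4) = 39.

39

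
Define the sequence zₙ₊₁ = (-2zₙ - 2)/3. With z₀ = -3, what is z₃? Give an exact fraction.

10/27

z₁ = (-2·(-3) - 2)/3 = 4/3.
z₂ = (-2·(4/3) - 2)/3 = -14/9.
z₃ = (-2·(-14/9) - 2)/3 = 10/27.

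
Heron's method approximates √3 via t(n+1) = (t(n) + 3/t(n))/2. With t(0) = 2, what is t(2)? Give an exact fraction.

97/56

t(1) = (2 + 3/2)/2 = 7/4.
t(2) = (7/4 + 3/(7/4))/2 = 97/56.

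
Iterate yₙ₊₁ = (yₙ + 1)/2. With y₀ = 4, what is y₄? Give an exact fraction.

19/16

y₁ = (4 + 1)/2 = 5/2.
y₂ = ((5/2) + 1)/2 = 7/4.
y₃ = ((7/4) + 1)/2 = 11/8.
y₄ = ((11/8) + 1)/2 = 19/16.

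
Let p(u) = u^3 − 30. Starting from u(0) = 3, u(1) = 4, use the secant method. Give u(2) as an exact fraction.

p(3) = −3, p(4) = 34. u(2) = 4 − 34·(4 − 3)/(34 − (−3)) = 114/37.

114/37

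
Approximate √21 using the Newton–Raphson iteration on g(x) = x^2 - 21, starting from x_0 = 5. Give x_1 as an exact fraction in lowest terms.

g'(x) = 2x.
g(5) = 4, g'(5) = 10, so x_1 = 5 - 4/10 = 23/5.

23/5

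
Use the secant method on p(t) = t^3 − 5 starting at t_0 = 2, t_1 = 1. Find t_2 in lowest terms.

p(2) = 3, p(1) = −4. t_2 = 1 − (−4)·(1 − 2)/((−4) − 3) = 11/7.

11/7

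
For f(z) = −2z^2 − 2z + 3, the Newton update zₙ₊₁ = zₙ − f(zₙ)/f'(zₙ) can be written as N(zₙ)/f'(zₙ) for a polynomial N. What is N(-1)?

−5

f'(z) = −4z − 2.
N(z) = z·f'(z) − f(z) = z·(−4z − 2) − (−2z^2 − 2z + 3) = −2z^2 − 3.
N(-1) = −5.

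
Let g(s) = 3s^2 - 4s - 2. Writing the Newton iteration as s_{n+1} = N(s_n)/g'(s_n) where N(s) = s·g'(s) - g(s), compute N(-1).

g'(s) = 6s - 4.
N(s) = s·g'(s) - g(s) = s·(6s - 4) - (3s^2 - 4s - 2) = 3s^2 + 2.
N(-1) = 5.

5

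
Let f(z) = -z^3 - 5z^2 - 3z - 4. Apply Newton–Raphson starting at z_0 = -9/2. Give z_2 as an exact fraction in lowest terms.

f'(z) = -3z^2 - 10z - 3.
f(-9/2) = -5/8, f'(-9/2) = -75/4, so z_1 = (-9/2) - (-5/8)/(-75/4) = -68/15.
f(-68/15) = 32/3375, f'(-68/15) = -483/25, so z_2 = (-68/15) - (32/3375)/(-483/25) = -295564/65205.

-295564/65205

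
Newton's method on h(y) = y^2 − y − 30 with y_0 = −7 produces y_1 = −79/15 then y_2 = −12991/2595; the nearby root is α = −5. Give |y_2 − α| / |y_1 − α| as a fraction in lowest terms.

y_1 − α = −79/15 − (−5) = −79/15 + 5 = −4/15, so |y_1 − α| = 4/15.
y_2 − α = −12991/2595 − (−5) = −12991/2595 + 5 = −16/2595, so |y_2 − α| = 16/2595.
Ratio = (16/2595) / (4/15) = 4/173.

4/173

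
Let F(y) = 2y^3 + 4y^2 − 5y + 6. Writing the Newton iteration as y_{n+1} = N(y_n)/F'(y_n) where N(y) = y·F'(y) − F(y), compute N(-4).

F'(y) = 6y^2 + 8y − 5.
N(y) = y·F'(y) − F(y) = y·(6y^2 + 8y − 5) − (2y^3 + 4y^2 − 5y + 6) = 4y^3 + 4y^2 − 6.
N(-4) = −198.

−198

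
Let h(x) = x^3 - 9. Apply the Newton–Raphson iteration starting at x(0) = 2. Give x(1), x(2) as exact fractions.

h'(x) = 3x^2.
h(2) = -1, h'(2) = 12, so x(1) = 2 - (-1)/12 = 25/12.
h(25/12) = 73/1728, h'(25/12) = 625/48, so x(2) = (25/12) - (73/1728)/(625/48) = 23401/11250.

x(1) = 25/12, x(2) = 23401/11250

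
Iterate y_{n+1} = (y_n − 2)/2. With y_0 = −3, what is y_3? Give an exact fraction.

−17/8

y_1 = ((−3) − 2)/2 = −5/2.
y_2 = ((−5/2) − 2)/2 = −9/4.
y_3 = ((−9/4) − 2)/2 = −17/8.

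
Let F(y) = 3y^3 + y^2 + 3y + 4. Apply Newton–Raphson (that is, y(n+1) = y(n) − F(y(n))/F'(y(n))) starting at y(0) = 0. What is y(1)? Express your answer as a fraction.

−4/3

F'(y) = 9y^2 + 2y + 3.
F(0) = 4, F'(0) = 3, so y(1) = 0 − 4/3 = −4/3.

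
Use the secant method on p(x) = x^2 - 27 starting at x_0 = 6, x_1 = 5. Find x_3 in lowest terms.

p(6) = 9, p(5) = -2. x_2 = 5 - (-2)·(5 - 6)/((-2) - 9) = 57/11.
p(5) = -2, p(57/11) = -18/121. x_3 = (57/11) - (-18/121)·((57/11) - 5)/((-18/121) - (-2)) = 291/56.

291/56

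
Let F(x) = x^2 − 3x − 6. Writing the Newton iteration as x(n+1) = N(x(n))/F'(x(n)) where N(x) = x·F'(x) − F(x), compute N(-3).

F'(x) = 2x − 3.
N(x) = x·F'(x) − F(x) = x·(2x − 3) − (x^2 − 3x − 6) = x^2 + 6.
N(-3) = 15.

15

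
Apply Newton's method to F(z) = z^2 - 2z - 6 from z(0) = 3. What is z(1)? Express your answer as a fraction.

F'(z) = 2z - 2.
F(3) = -3, F'(3) = 4, so z(1) = 3 - (-3)/4 = 15/4.

15/4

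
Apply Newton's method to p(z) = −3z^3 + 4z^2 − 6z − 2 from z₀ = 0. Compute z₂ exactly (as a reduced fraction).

p'(z) = −9z^2 + 8z − 6.
p(0) = −2, p'(0) = −6, so z₁ = 0 − (−2)/(−6) = −1/3.
p(−1/3) = 5/9, p'(−1/3) = −29/3, so z₂ = (−1/3) − (5/9)/(−29/3) = −8/29.

−8/29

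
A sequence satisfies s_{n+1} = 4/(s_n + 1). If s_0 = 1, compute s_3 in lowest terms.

12/7

s_1 = 4/(1 + 1) = 2.
s_2 = 4/(2 + 1) = 4/3.
s_3 = 4/(4/3 + 1) = 12/7.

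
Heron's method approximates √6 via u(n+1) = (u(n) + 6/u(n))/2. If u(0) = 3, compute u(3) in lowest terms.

4801/1960

u(1) = (3 + 6/3)/2 = 5/2.
u(2) = (5/2 + 6/(5/2))/2 = 49/20.
u(3) = (49/20 + 6/(49/20))/2 = 4801/1960.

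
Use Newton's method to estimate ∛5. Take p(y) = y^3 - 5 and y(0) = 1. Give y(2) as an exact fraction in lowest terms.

p'(y) = 3y^2.
p(1) = -4, p'(1) = 3, so y(1) = 1 - (-4)/3 = 7/3.
p(7/3) = 208/27, p'(7/3) = 49/3, so y(2) = (7/3) - (208/27)/(49/3) = 821/441.

821/441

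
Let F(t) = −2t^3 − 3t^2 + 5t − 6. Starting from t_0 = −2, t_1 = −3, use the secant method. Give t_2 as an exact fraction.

F(−2) = −12, F(−3) = 6. t_2 = (−3) − 6·((−3) − (−2))/(6 − (−12)) = −8/3.

−8/3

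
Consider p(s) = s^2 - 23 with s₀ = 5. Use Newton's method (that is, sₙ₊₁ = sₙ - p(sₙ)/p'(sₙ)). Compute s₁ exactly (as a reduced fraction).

24/5

p'(s) = 2s.
p(5) = 2, p'(5) = 10, so s₁ = 5 - 2/10 = 24/5.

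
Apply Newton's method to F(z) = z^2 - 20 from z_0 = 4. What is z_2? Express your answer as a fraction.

F'(z) = 2z.
F(4) = -4, F'(4) = 8, so z_1 = 4 - (-4)/8 = 9/2.
F(9/2) = 1/4, F'(9/2) = 9, so z_2 = (9/2) - (1/4)/9 = 161/36.

161/36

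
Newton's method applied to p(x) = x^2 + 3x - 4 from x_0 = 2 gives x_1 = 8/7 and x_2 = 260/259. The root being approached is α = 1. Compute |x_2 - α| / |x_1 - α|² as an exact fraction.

x_1 - α = 8/7 - 1 = 1/7, so |x_1 - α| = 1/7.
x_2 - α = 260/259 - 1 = 1/259, so |x_2 - α| = 1/259.
|x_1 - α|² = 1/49.
Ratio = (1/259) / (1/49) = 7/37.

7/37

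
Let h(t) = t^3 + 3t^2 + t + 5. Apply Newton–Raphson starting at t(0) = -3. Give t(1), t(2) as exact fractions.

h'(t) = 3t^2 + 6t + 1.
h(-3) = 2, h'(-3) = 10, so t(1) = (-3) - 2/10 = -16/5.
h(-16/5) = -31/125, h'(-16/5) = 313/25, so t(2) = (-16/5) - (-31/125)/(313/25) = -4977/1565.

t(1) = -16/5, t(2) = -4977/1565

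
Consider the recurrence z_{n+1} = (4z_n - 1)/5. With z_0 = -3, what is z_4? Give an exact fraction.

-1137/625

z_1 = (4·(-3) - 1)/5 = -13/5.
z_2 = (4·(-13/5) - 1)/5 = -57/25.
z_3 = (4·(-57/25) - 1)/5 = -253/125.
z_4 = (4·(-253/125) - 1)/5 = -1137/625.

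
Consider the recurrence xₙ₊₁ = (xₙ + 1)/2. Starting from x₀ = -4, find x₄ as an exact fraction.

x₁ = ((-4) + 1)/2 = -3/2.
x₂ = ((-3/2) + 1)/2 = -1/4.
x₃ = ((-1/4) + 1)/2 = 3/8.
x₄ = ((3/8) + 1)/2 = 11/16.

11/16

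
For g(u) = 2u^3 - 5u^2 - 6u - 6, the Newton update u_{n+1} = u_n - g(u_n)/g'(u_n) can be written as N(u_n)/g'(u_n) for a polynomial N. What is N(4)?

g'(u) = 6u^2 - 10u - 6.
N(u) = u·g'(u) - g(u) = u·(6u^2 - 10u - 6) - (2u^3 - 5u^2 - 6u - 6) = 4u^3 - 5u^2 + 6.
N(4) = 182.

182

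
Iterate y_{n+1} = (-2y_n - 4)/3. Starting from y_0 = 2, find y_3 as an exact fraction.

y_1 = (-2·2 - 4)/3 = -8/3.
y_2 = (-2·(-8/3) - 4)/3 = 4/9.
y_3 = (-2·(4/9) - 4)/3 = -44/27.

-44/27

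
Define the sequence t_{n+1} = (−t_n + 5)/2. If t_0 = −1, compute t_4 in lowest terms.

3/2

t_1 = (−(−1) + 5)/2 = 3.
t_2 = (−3 + 5)/2 = 1.
t_3 = (−1 + 5)/2 = 2.
t_4 = (−2 + 5)/2 = 3/2.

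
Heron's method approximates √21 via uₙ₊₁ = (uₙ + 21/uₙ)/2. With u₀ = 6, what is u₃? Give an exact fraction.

u₁ = (6 + 21/6)/2 = 19/4.
u₂ = (19/4 + 21/(19/4))/2 = 697/152.
u₃ = (697/152 + 21/(697/152))/2 = 970993/211888.

970993/211888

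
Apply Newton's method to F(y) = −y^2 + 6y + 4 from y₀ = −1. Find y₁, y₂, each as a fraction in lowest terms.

F'(y) = −2y + 6.
F(−1) = −3, F'(−1) = 8, so y₁ = (−1) − (−3)/8 = −5/8.
F(−5/8) = −9/64, F'(−5/8) = 29/4, so y₂ = (−5/8) − (−9/64)/(29/4) = −281/464.

y₁ = −5/8, y₂ = −281/464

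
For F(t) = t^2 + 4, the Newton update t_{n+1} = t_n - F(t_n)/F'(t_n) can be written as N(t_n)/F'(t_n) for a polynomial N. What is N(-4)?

F'(t) = 2t.
N(t) = t·F'(t) - F(t) = t·(2t) - (t^2 + 4) = t^2 - 4.
N(-4) = 12.

12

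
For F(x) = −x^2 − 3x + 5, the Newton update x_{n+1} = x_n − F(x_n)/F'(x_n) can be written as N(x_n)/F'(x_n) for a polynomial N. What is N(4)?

F'(x) = −2x − 3.
N(x) = x·F'(x) − F(x) = x·(−2x − 3) − (−x^2 − 3x + 5) = −x^2 − 5.
N(4) = −21.

−21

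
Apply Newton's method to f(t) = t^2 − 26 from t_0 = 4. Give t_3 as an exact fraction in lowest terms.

1468273/287952

f'(t) = 2t.
f(4) = −10, f'(4) = 8, so t_1 = 4 − (−10)/8 = 21/4.
f(21/4) = 25/16, f'(21/4) = 21/2, so t_2 = (21/4) − (25/16)/(21/2) = 857/168.
f(857/168) = 625/28224, f'(857/168) = 857/84, so t_3 = (857/168) − (625/28224)/(857/84) = 1468273/287952.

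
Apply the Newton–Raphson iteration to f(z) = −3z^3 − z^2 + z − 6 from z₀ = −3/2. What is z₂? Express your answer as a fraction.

−6357126/4305535

f'(z) = −9z^2 − 2z + 1.
f(−3/2) = 3/8, f'(−3/2) = −65/4, so z₁ = (−3/2) − (3/8)/(−65/4) = −96/65.
f(−96/65) = 1818/274625, f'(−96/65) = −66239/4225, so z₂ = (−96/65) − (1818/274625)/(−66239/4225) = −6357126/4305535.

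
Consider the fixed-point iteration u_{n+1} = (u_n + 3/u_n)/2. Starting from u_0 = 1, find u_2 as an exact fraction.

7/4

u_1 = (1 + 3/1)/2 = 2.
u_2 = (2 + 3/2)/2 = 7/4.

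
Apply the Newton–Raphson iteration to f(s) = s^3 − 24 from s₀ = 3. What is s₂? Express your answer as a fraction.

f'(s) = 3s^2.
f(3) = 3, f'(3) = 27, so s₁ = 3 − 3/27 = 26/9.
f(26/9) = 80/729, f'(26/9) = 676/27, so s₂ = (26/9) − (80/729)/(676/27) = 13162/4563.

13162/4563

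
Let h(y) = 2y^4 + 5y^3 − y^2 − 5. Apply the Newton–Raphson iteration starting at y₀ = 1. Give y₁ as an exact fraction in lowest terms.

20/21

h'(y) = 8y^3 + 15y^2 − 2y.
h(1) = 1, h'(1) = 21, so y₁ = 1 − 1/21 = 20/21.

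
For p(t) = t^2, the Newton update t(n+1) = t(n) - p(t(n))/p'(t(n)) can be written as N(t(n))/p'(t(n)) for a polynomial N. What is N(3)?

p'(t) = 2t.
N(t) = t·p'(t) - p(t) = t·(2t) - (t^2) = t^2.
N(3) = 9.

9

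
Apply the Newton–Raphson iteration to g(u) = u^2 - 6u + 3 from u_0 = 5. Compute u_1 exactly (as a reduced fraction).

11/2

g'(u) = 2u - 6.
g(5) = -2, g'(5) = 4, so u_1 = 5 - (-2)/4 = 11/2.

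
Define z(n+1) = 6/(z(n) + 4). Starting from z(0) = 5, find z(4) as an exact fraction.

111/95

z(1) = 6/(5 + 4) = 2/3.
z(2) = 6/(2/3 + 4) = 9/7.
z(3) = 6/(9/7 + 4) = 42/37.
z(4) = 6/(42/37 + 4) = 111/95.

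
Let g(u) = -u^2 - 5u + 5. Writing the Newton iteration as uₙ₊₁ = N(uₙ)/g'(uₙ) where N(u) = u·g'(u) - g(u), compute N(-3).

-14

g'(u) = -2u - 5.
N(u) = u·g'(u) - g(u) = u·(-2u - 5) - (-u^2 - 5u + 5) = -u^2 - 5.
N(-3) = -14.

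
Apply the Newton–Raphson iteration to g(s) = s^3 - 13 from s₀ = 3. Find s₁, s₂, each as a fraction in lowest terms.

g'(s) = 3s^2.
g(3) = 14, g'(3) = 27, so s₁ = 3 - 14/27 = 67/27.
g(67/27) = 44884/19683, g'(67/27) = 4489/243, so s₂ = (67/27) - (44884/19683)/(4489/243) = 857405/363609.

s₁ = 67/27, s₂ = 857405/363609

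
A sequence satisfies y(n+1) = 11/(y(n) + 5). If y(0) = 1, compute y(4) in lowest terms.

y(1) = 11/(1 + 5) = 11/6.
y(2) = 11/(11/6 + 5) = 66/41.
y(3) = 11/(66/41 + 5) = 451/271.
y(4) = 11/(451/271 + 5) = 2981/1806.

2981/1806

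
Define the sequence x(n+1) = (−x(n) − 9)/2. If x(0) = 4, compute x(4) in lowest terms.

x(1) = (−4 − 9)/2 = −13/2.
x(2) = (−(−13/2) − 9)/2 = −5/4.
x(3) = (−(−5/4) − 9)/2 = −31/8.
x(4) = (−(−31/8) − 9)/2 = −41/16.

−41/16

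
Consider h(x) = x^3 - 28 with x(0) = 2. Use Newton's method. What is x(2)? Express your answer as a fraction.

h'(x) = 3x^2.
h(2) = -20, h'(2) = 12, so x(1) = 2 - (-20)/12 = 11/3.
h(11/3) = 575/27, h'(11/3) = 121/3, so x(2) = (11/3) - (575/27)/(121/3) = 3418/1089.

3418/1089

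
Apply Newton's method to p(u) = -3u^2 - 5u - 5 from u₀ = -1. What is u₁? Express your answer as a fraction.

2

p'(u) = -6u - 5.
p(-1) = -3, p'(-1) = 1, so u₁ = (-1) - (-3)/1 = 2.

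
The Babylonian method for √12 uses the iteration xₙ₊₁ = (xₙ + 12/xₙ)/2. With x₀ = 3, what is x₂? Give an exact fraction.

97/28

x₁ = (3 + 12/3)/2 = 7/2.
x₂ = (7/2 + 12/(7/2))/2 = 97/28.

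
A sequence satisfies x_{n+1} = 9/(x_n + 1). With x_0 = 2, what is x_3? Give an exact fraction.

36/13

x_1 = 9/(2 + 1) = 3.
x_2 = 9/(3 + 1) = 9/4.
x_3 = 9/(9/4 + 1) = 36/13.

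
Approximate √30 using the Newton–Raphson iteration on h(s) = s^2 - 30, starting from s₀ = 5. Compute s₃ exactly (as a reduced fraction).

h'(s) = 2s.
h(5) = -5, h'(5) = 10, so s₁ = 5 - (-5)/10 = 11/2.
h(11/2) = 1/4, h'(11/2) = 11, so s₂ = (11/2) - (1/4)/11 = 241/44.
h(241/44) = 1/1936, h'(241/44) = 241/22, so s₃ = (241/44) - (1/1936)/(241/22) = 116161/21208.

116161/21208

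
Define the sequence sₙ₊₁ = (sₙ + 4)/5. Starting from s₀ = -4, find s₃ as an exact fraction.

s₁ = ((-4) + 4)/5 = 0.
s₂ = (0 + 4)/5 = 4/5.
s₃ = ((4/5) + 4)/5 = 24/25.

24/25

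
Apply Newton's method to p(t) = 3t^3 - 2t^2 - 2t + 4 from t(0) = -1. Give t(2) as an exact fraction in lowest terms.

-9430/8701

p'(t) = 9t^2 - 4t - 2.
p(-1) = 1, p'(-1) = 11, so t(1) = (-1) - 1/11 = -12/11.
p(-12/11) = -124/1331, p'(-12/11) = 1582/121, so t(2) = (-12/11) - (-124/1331)/(1582/121) = -9430/8701.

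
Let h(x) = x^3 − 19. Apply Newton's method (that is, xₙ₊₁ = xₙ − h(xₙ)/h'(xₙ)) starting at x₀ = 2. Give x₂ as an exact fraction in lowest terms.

h'(x) = 3x^2.
h(2) = −11, h'(2) = 12, so x₁ = 2 − (−11)/12 = 35/12.
h(35/12) = 10043/1728, h'(35/12) = 1225/48, so x₂ = (35/12) − (10043/1728)/(1225/48) = 59291/22050.

59291/22050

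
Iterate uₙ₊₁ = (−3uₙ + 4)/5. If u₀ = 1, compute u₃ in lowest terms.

u₁ = (−3·1 + 4)/5 = 1/5.
u₂ = (−3·(1/5) + 4)/5 = 17/25.
u₃ = (−3·(17/25) + 4)/5 = 49/125.

49/125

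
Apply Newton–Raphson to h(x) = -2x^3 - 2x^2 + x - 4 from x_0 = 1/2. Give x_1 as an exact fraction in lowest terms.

h'(x) = -6x^2 - 4x + 1.
h(1/2) = -17/4, h'(1/2) = -5/2, so x_1 = (1/2) - (-17/4)/(-5/2) = -6/5.

-6/5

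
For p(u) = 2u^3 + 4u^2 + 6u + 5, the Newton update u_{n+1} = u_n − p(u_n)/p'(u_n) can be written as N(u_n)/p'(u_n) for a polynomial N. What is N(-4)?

p'(u) = 6u^2 + 8u + 6.
N(u) = u·p'(u) − p(u) = u·(6u^2 + 8u + 6) − (2u^3 + 4u^2 + 6u + 5) = 4u^3 + 4u^2 − 5.
N(-4) = −197.

−197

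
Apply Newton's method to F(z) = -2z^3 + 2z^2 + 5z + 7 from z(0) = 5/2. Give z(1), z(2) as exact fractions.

F'(z) = -6z^2 + 4z + 5.
F(5/2) = 3/4, F'(5/2) = -45/2, so z(1) = (5/2) - (3/4)/(-45/2) = 38/15.
F(38/15) = -49/3375, F'(38/15) = -1753/75, so z(2) = (38/15) - (-49/3375)/(-1753/75) = 199793/78885.

z(1) = 38/15, z(2) = 199793/78885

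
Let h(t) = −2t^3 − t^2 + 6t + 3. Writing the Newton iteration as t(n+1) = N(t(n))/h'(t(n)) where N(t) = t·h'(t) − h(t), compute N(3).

−120

h'(t) = −6t^2 − 2t + 6.
N(t) = t·h'(t) − h(t) = t·(−6t^2 − 2t + 6) − (−2t^3 − t^2 + 6t + 3) = −4t^3 − t^2 − 3.
N(3) = −120.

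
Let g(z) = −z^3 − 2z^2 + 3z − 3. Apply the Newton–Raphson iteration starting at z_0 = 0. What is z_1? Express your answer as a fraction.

1

g'(z) = −3z^2 − 4z + 3.
g(0) = −3, g'(0) = 3, so z_1 = 0 − (−3)/3 = 1.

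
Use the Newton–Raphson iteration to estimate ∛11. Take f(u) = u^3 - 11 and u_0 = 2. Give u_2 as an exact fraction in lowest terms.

1081/486

f'(u) = 3u^2.
f(2) = -3, f'(2) = 12, so u_1 = 2 - (-3)/12 = 9/4.
f(9/4) = 25/64, f'(9/4) = 243/16, so u_2 = (9/4) - (25/64)/(243/16) = 1081/486.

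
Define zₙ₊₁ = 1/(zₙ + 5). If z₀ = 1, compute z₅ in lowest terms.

z₁ = 1/(1 + 5) = 1/6.
z₂ = 1/(1/6 + 5) = 6/31.
z₃ = 1/(6/31 + 5) = 31/161.
z₄ = 1/(31/161 + 5) = 161/836.
z₅ = 1/(161/836 + 5) = 836/4341.

836/4341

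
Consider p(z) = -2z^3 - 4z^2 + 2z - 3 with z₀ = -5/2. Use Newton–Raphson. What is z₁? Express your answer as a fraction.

p'(z) = -6z^2 - 8z + 2.
p(-5/2) = -7/4, p'(-5/2) = -31/2, so z₁ = (-5/2) - (-7/4)/(-31/2) = -81/31.

-81/31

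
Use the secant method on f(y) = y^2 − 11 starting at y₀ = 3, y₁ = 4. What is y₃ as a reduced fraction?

f(3) = −2, f(4) = 5. y₂ = 4 − 5·(4 − 3)/(5 − (−2)) = 23/7.
f(4) = 5, f(23/7) = −10/49. y₃ = (23/7) − (−10/49)·((23/7) − 4)/((−10/49) − 5) = 169/51.

169/51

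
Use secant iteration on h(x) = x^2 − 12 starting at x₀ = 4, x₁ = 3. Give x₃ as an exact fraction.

52/15

h(4) = 4, h(3) = −3. x₂ = 3 − (−3)·(3 − 4)/((−3) − 4) = 24/7.
h(3) = −3, h(24/7) = −12/49. x₃ = (24/7) − (−12/49)·((24/7) − 3)/((−12/49) − (−3)) = 52/15.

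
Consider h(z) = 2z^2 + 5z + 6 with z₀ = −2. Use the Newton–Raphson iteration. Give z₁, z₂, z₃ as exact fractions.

z₁ = −2/3, z₂ = −46/21, z₃ = −1586/1659

h'(z) = 4z + 5.
h(−2) = 4, h'(−2) = −3, so z₁ = (−2) − 4/(−3) = −2/3.
h(−2/3) = 32/9, h'(−2/3) = 7/3, so z₂ = (−2/3) − (32/9)/(7/3) = −46/21.
h(−46/21) = 2048/441, h'(−46/21) = −79/21, so z₃ = (−46/21) − (2048/441)/(−79/21) = −1586/1659.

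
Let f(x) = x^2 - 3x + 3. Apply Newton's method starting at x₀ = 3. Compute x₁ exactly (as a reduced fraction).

2

f'(x) = 2x - 3.
f(3) = 3, f'(3) = 3, so x₁ = 3 - 3/3 = 2.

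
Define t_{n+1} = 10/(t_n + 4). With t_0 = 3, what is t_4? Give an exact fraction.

t_1 = 10/(3 + 4) = 10/7.
t_2 = 10/(10/7 + 4) = 35/19.
t_3 = 10/(35/19 + 4) = 190/111.
t_4 = 10/(190/111 + 4) = 555/317.

555/317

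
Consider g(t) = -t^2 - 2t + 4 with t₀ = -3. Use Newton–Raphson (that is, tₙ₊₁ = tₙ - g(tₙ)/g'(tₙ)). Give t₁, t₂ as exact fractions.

t₁ = -13/4, t₂ = -233/72

g'(t) = -2t - 2.
g(-3) = 1, g'(-3) = 4, so t₁ = (-3) - 1/4 = -13/4.
g(-13/4) = -1/16, g'(-13/4) = 9/2, so t₂ = (-13/4) - (-1/16)/(9/2) = -233/72.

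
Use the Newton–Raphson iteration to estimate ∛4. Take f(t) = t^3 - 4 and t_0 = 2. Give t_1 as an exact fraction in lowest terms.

5/3

f'(t) = 3t^2.
f(2) = 4, f'(2) = 12, so t_1 = 2 - 4/12 = 5/3.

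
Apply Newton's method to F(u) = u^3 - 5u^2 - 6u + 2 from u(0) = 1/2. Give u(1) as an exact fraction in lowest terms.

12/41

F'(u) = 3u^2 - 10u - 6.
F(1/2) = -17/8, F'(1/2) = -41/4, so u(1) = (1/2) - (-17/8)/(-41/4) = 12/41.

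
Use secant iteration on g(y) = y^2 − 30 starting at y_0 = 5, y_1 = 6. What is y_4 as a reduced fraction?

g(5) = −5, g(6) = 6. y_2 = 6 − 6·(6 − 5)/(6 − (−5)) = 60/11.
g(6) = 6, g(60/11) = −30/121. y_3 = (60/11) − (−30/121)·((60/11) − 6)/((−30/121) − 6) = 115/21.
g(60/11) = −30/121, g(115/21) = −5/441. y_4 = (115/21) − (−5/441)·((115/21) − (60/11))/((−5/441) − (−30/121)) = 2766/505.

2766/505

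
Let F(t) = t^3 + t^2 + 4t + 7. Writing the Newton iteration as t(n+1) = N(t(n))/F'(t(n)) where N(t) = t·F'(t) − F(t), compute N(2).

13

F'(t) = 3t^2 + 2t + 4.
N(t) = t·F'(t) − F(t) = t·(3t^2 + 2t + 4) − (t^3 + t^2 + 4t + 7) = 2t^3 + t^2 − 7.
N(2) = 13.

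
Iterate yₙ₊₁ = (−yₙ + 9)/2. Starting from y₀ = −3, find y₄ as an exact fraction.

y₁ = (−(−3) + 9)/2 = 6.
y₂ = (−6 + 9)/2 = 3/2.
y₃ = (−(3/2) + 9)/2 = 15/4.
y₄ = (−(15/4) + 9)/2 = 21/8.

21/8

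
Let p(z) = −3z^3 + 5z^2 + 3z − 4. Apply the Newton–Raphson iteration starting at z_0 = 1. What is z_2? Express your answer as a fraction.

p'(z) = −9z^2 + 10z + 3.
p(1) = 1, p'(1) = 4, so z_1 = 1 − 1/4 = 3/4.
p(3/4) = −13/64, p'(3/4) = 87/16, so z_2 = (3/4) − (−13/64)/(87/16) = 137/174.

137/174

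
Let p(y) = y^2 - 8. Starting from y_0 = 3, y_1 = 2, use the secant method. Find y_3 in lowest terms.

17/6

p(3) = 1, p(2) = -4. y_2 = 2 - (-4)·(2 - 3)/((-4) - 1) = 14/5.
p(2) = -4, p(14/5) = -4/25. y_3 = (14/5) - (-4/25)·((14/5) - 2)/((-4/25) - (-4)) = 17/6.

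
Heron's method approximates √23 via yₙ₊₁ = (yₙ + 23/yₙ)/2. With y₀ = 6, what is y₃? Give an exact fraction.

92261137/19237776

y₁ = (6 + 23/6)/2 = 59/12.
y₂ = (59/12 + 23/(59/12))/2 = 6793/1416.
y₃ = (6793/1416 + 23/(6793/1416))/2 = 92261137/19237776.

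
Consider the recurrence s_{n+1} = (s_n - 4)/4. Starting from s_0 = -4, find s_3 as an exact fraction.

s_1 = ((-4) - 4)/4 = -2.
s_2 = ((-2) - 4)/4 = -3/2.
s_3 = ((-3/2) - 4)/4 = -11/8.

-11/8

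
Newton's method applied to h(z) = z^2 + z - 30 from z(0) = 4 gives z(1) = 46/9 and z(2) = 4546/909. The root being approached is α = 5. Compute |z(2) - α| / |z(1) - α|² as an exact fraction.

z(1) - α = 46/9 - 5 = 1/9, so |z(1) - α| = 1/9.
z(2) - α = 4546/909 - 5 = 1/909, so |z(2) - α| = 1/909.
|z(1) - α|² = 1/81.
Ratio = (1/909) / (1/81) = 9/101.

9/101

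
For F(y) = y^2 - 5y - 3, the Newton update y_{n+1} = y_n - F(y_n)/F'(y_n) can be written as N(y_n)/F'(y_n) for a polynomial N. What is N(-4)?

19

F'(y) = 2y - 5.
N(y) = y·F'(y) - F(y) = y·(2y - 5) - (y^2 - 5y - 3) = y^2 + 3.
N(-4) = 19.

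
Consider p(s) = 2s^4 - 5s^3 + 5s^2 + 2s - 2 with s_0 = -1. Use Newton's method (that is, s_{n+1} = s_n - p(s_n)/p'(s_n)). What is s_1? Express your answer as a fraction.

p'(s) = 8s^3 - 15s^2 + 10s + 2.
p(-1) = 8, p'(-1) = -31, so s_1 = (-1) - 8/(-31) = -23/31.

-23/31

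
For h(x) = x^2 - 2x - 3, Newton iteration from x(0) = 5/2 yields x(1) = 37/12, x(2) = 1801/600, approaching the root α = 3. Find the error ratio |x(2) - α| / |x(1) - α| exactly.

1/50

x(1) - α = 37/12 - 3 = 1/12, so |x(1) - α| = 1/12.
x(2) - α = 1801/600 - 3 = 1/600, so |x(2) - α| = 1/600.
Ratio = (1/600) / (1/12) = 1/50.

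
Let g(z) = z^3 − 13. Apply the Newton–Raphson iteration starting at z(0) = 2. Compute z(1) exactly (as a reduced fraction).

29/12

g'(z) = 3z^2.
g(2) = −5, g'(2) = 12, so z(1) = 2 − (−5)/12 = 29/12.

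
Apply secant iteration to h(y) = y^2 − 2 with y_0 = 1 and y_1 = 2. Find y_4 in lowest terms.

h(1) = −1, h(2) = 2. y_2 = 2 − 2·(2 − 1)/(2 − (−1)) = 4/3.
h(2) = 2, h(4/3) = −2/9. y_3 = (4/3) − (−2/9)·((4/3) − 2)/((−2/9) − 2) = 7/5.
h(4/3) = −2/9, h(7/5) = −1/25. y_4 = (7/5) − (−1/25)·((7/5) − (4/3))/((−1/25) − (−2/9)) = 58/41.

58/41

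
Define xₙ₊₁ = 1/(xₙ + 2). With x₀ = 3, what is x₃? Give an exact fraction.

11/27

x₁ = 1/(3 + 2) = 1/5.
x₂ = 1/(1/5 + 2) = 5/11.
x₃ = 1/(5/11 + 2) = 11/27.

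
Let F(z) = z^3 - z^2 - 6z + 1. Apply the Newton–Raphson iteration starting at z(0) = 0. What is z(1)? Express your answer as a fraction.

F'(z) = 3z^2 - 2z - 6.
F(0) = 1, F'(0) = -6, so z(1) = 0 - 1/(-6) = 1/6.

1/6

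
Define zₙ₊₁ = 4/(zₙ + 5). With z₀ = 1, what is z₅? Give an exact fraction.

2212/3153

z₁ = 4/(1 + 5) = 2/3.
z₂ = 4/(2/3 + 5) = 12/17.
z₃ = 4/(12/17 + 5) = 68/97.
z₄ = 4/(68/97 + 5) = 388/553.
z₅ = 4/(388/553 + 5) = 2212/3153.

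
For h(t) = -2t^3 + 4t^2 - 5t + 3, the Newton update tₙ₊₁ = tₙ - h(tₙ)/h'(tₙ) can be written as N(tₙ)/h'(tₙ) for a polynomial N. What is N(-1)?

5

h'(t) = -6t^2 + 8t - 5.
N(t) = t·h'(t) - h(t) = t·(-6t^2 + 8t - 5) - (-2t^3 + 4t^2 - 5t + 3) = -4t^3 + 4t^2 - 3.
N(-1) = 5.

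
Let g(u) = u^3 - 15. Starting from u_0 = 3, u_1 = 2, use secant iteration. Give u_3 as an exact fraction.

g(3) = 12, g(2) = -7. u_2 = 2 - (-7)·(2 - 3)/((-7) - 12) = 45/19.
g(2) = -7, g(45/19) = -11760/6859. u_3 = (45/19) - (-11760/6859)·((45/19) - 2)/((-11760/6859) - (-7)) = 12885/5179.

12885/5179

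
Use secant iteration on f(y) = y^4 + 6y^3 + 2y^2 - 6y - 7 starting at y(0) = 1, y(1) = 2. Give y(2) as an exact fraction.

61/57

f(1) = -4, f(2) = 53. y(2) = 2 - 53·(2 - 1)/(53 - (-4)) = 61/57.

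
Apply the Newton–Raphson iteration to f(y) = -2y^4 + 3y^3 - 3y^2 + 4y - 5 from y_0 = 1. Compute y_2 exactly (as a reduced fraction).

f'(y) = -8y^3 + 9y^2 - 6y + 4.
f(1) = -3, f'(1) = -1, so y_1 = 1 - (-3)/(-1) = -2.
f(-2) = -81, f'(-2) = 116, so y_2 = (-2) - (-81)/116 = -151/116.

-151/116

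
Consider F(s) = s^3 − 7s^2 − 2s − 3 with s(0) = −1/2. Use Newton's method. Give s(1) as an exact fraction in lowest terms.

F'(s) = 3s^2 − 14s − 2.
F(−1/2) = −31/8, F'(−1/2) = 23/4, so s(1) = (−1/2) − (−31/8)/(23/4) = 4/23.

4/23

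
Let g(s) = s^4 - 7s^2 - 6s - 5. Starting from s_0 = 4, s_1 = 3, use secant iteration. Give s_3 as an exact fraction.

g(4) = 115, g(3) = -5. s_2 = 3 - (-5)·(3 - 4)/((-5) - 115) = 73/24.
g(3) = -5, g(73/24) = -802079/331776. s_3 = (73/24) - (-802079/331776)·((73/24) - 3)/((-802079/331776) - (-5)) = 2639523/856801.

2639523/856801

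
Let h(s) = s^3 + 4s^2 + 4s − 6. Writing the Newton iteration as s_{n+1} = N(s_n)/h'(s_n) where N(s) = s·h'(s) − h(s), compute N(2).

38

h'(s) = 3s^2 + 8s + 4.
N(s) = s·h'(s) − h(s) = s·(3s^2 + 8s + 4) − (s^3 + 4s^2 + 4s − 6) = 2s^3 + 4s^2 + 6.
N(2) = 38.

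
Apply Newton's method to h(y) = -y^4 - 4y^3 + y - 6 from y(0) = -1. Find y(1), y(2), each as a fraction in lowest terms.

h'(y) = -4y^3 - 12y^2 + 1.
h(-1) = -4, h'(-1) = -7, so y(1) = (-1) - (-4)/(-7) = -11/7.
h(-11/7) = 4448/2401, h'(-11/7) = -4497/343, so y(2) = (-11/7) - (4448/2401)/(-4497/343) = -45019/31479.

y(1) = -11/7, y(2) = -45019/31479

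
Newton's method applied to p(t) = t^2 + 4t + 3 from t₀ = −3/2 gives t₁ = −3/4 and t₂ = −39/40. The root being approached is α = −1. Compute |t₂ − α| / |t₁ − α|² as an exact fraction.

2/5

t₁ − α = −3/4 − (−1) = −3/4 + 1 = 1/4, so |t₁ − α| = 1/4.
t₂ − α = −39/40 − (−1) = −39/40 + 1 = 1/40, so |t₂ − α| = 1/40.
|t₁ − α|² = 1/16.
Ratio = (1/40) / (1/16) = 2/5.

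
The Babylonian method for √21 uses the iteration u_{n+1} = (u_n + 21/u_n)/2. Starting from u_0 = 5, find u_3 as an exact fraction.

u_1 = (5 + 21/5)/2 = 23/5.
u_2 = (23/5 + 21/(23/5))/2 = 527/115.
u_3 = (527/115 + 21/(527/115))/2 = 277727/60605.

277727/60605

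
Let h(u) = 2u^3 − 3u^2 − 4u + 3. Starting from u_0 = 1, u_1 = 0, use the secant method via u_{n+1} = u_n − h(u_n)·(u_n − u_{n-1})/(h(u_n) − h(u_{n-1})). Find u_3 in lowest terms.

h(1) = −2, h(0) = 3. u_2 = 0 − 3·(0 − 1)/(3 − (−2)) = 3/5.
h(0) = 3, h(3/5) = −6/125. u_3 = (3/5) − (−6/125)·((3/5) − 0)/((−6/125) − 3) = 75/127.

75/127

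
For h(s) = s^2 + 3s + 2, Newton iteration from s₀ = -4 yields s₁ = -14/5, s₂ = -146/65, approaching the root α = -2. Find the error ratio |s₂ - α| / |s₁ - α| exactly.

4/13

s₁ - α = -14/5 - (-2) = -14/5 + 2 = -4/5, so |s₁ - α| = 4/5.
s₂ - α = -146/65 - (-2) = -146/65 + 2 = -16/65, so |s₂ - α| = 16/65.
Ratio = (16/65) / (4/5) = 4/13.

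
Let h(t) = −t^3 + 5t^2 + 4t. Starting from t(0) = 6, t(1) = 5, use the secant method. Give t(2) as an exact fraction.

h(6) = −12, h(5) = 20. t(2) = 5 − 20·(5 − 6)/(20 − (−12)) = 45/8.

45/8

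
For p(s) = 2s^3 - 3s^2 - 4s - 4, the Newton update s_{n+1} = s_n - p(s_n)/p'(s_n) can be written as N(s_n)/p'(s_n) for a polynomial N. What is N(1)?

5

p'(s) = 6s^2 - 6s - 4.
N(s) = s·p'(s) - p(s) = s·(6s^2 - 6s - 4) - (2s^3 - 3s^2 - 4s - 4) = 4s^3 - 3s^2 + 4.
N(1) = 5.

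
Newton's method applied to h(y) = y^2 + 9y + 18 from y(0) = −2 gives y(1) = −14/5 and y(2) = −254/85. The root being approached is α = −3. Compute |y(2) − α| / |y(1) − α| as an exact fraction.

1/17

y(1) − α = −14/5 − (−3) = −14/5 + 3 = 1/5, so |y(1) − α| = 1/5.
y(2) − α = −254/85 − (−3) = −254/85 + 3 = 1/85, so |y(2) − α| = 1/85.
Ratio = (1/85) / (1/5) = 1/17.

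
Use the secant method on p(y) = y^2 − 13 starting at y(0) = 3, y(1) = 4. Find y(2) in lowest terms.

p(3) = −4, p(4) = 3. y(2) = 4 − 3·(4 − 3)/(3 − (−4)) = 25/7.

25/7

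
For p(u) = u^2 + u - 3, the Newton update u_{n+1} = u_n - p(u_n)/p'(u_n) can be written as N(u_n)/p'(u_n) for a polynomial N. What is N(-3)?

p'(u) = 2u + 1.
N(u) = u·p'(u) - p(u) = u·(2u + 1) - (u^2 + u - 3) = u^2 + 3.
N(-3) = 12.

12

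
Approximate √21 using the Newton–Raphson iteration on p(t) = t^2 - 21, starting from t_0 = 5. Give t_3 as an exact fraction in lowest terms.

277727/60605

p'(t) = 2t.
p(5) = 4, p'(5) = 10, so t_1 = 5 - 4/10 = 23/5.
p(23/5) = 4/25, p'(23/5) = 46/5, so t_2 = (23/5) - (4/25)/(46/5) = 527/115.
p(527/115) = 4/13225, p'(527/115) = 1054/115, so t_3 = (527/115) - (4/13225)/(1054/115) = 277727/60605.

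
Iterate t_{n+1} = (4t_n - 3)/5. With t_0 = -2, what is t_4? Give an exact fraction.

-1619/625

t_1 = (4·(-2) - 3)/5 = -11/5.
t_2 = (4·(-11/5) - 3)/5 = -59/25.
t_3 = (4·(-59/25) - 3)/5 = -311/125.
t_4 = (4·(-311/125) - 3)/5 = -1619/625.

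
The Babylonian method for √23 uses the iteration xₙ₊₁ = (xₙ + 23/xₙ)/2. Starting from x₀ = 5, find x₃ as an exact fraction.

x₁ = (5 + 23/5)/2 = 24/5.
x₂ = (24/5 + 23/(24/5))/2 = 1151/240.
x₃ = (1151/240 + 23/(1151/240))/2 = 2649601/552480.

2649601/552480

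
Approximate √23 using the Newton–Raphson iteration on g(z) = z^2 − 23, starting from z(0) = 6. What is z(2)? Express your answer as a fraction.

6793/1416

g'(z) = 2z.
g(6) = 13, g'(6) = 12, so z(1) = 6 − 13/12 = 59/12.
g(59/12) = 169/144, g'(59/12) = 59/6, so z(2) = (59/12) − (169/144)/(59/6) = 6793/1416.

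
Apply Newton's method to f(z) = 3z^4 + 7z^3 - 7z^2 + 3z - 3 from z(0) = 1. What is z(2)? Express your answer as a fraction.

f'(z) = 12z^3 + 21z^2 - 14z + 3.
f(1) = 3, f'(1) = 22, so z(1) = 1 - 3/22 = 19/22.
f(19/22) = 128349/234256, f'(19/22) = 76145/5324, so z(2) = (19/22) - (128349/234256)/(76145/5324) = 2765161/3350380.

2765161/3350380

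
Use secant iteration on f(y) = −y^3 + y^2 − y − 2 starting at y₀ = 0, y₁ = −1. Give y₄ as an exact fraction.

−54838/67465

f(0) = −2, f(−1) = 1. y₂ = (−1) − 1·((−1) − 0)/(1 − (−2)) = −2/3.
f(−1) = 1, f(−2/3) = −16/27. y₃ = (−2/3) − (−16/27)·((−2/3) − (−1))/((−16/27) − 1) = −34/43.
f(−2/3) = −16/27, f(−34/43) = −7136/79507. y₄ = (−34/43) − (−7136/79507)·((−34/43) − (−2/3))/((−7136/79507) − (−16/27)) = −54838/67465.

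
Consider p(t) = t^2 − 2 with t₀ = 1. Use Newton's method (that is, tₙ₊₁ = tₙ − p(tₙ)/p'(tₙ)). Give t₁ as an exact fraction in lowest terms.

3/2

p'(t) = 2t.
p(1) = −1, p'(1) = 2, so t₁ = 1 − (−1)/2 = 3/2.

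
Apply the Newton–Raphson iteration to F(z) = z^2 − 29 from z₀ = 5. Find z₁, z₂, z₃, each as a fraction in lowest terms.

F'(z) = 2z.
F(5) = −4, F'(5) = 10, so z₁ = 5 − (−4)/10 = 27/5.
F(27/5) = 4/25, F'(27/5) = 54/5, so z₂ = (27/5) − (4/25)/(54/5) = 727/135.
F(727/135) = 4/18225, F'(727/135) = 1454/135, so z₃ = (727/135) − (4/18225)/(1454/135) = 528527/98145.

z₁ = 27/5, z₂ = 727/135, z₃ = 528527/98145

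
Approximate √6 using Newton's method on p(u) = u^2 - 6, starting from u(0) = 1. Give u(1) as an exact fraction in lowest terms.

7/2

p'(u) = 2u.
p(1) = -5, p'(1) = 2, so u(1) = 1 - (-5)/2 = 7/2.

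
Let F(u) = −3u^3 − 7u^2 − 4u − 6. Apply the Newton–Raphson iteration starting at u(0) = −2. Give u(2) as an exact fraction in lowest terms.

−410/191

F'(u) = −9u^2 − 14u − 4.
F(−2) = −2, F'(−2) = −12, so u(1) = (−2) − (−2)/(−12) = −13/6.
F(−13/6) = 23/72, F'(−13/6) = −191/12, so u(2) = (−13/6) − (23/72)/(−191/12) = −410/191.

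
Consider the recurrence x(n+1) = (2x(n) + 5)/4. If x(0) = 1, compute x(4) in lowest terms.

77/32

x(1) = (2·1 + 5)/4 = 7/4.
x(2) = (2·(7/4) + 5)/4 = 17/8.
x(3) = (2·(17/8) + 5)/4 = 37/16.
x(4) = (2·(37/16) + 5)/4 = 77/32.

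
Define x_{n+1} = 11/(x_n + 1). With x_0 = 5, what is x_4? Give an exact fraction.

913/270

x_1 = 11/(5 + 1) = 11/6.
x_2 = 11/(11/6 + 1) = 66/17.
x_3 = 11/(66/17 + 1) = 187/83.
x_4 = 11/(187/83 + 1) = 913/270.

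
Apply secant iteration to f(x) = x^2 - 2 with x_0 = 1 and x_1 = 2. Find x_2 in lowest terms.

f(1) = -1, f(2) = 2. x_2 = 2 - 2·(2 - 1)/(2 - (-1)) = 4/3.

4/3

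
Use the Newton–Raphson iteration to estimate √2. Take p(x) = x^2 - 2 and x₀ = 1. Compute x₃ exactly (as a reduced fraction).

577/408

p'(x) = 2x.
p(1) = -1, p'(1) = 2, so x₁ = 1 - (-1)/2 = 3/2.
p(3/2) = 1/4, p'(3/2) = 3, so x₂ = (3/2) - (1/4)/3 = 17/12.
p(17/12) = 1/144, p'(17/12) = 17/6, so x₃ = (17/12) - (1/144)/(17/6) = 577/408.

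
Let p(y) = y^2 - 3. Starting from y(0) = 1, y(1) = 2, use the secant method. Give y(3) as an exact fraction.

p(1) = -2, p(2) = 1. y(2) = 2 - 1·(2 - 1)/(1 - (-2)) = 5/3.
p(2) = 1, p(5/3) = -2/9. y(3) = (5/3) - (-2/9)·((5/3) - 2)/((-2/9) - 1) = 19/11.

19/11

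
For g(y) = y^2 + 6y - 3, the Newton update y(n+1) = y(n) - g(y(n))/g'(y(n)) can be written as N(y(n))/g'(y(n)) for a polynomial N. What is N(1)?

4

g'(y) = 2y + 6.
N(y) = y·g'(y) - g(y) = y·(2y + 6) - (y^2 + 6y - 3) = y^2 + 3.
N(1) = 4.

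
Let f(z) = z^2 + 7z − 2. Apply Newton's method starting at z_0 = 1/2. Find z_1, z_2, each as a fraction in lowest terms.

f'(z) = 2z + 7.
f(1/2) = 7/4, f'(1/2) = 8, so z_1 = (1/2) − (7/4)/8 = 9/32.
f(9/32) = 49/1024, f'(9/32) = 121/16, so z_2 = (9/32) − (49/1024)/(121/16) = 2129/7744.

z_1 = 9/32, z_2 = 2129/7744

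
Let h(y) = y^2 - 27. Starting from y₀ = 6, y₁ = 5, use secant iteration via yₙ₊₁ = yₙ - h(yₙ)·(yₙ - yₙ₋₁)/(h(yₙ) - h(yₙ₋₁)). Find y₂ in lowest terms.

h(6) = 9, h(5) = -2. y₂ = 5 - (-2)·(5 - 6)/((-2) - 9) = 57/11.

57/11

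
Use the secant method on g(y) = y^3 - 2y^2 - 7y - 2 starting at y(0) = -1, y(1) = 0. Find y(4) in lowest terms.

-3184/10071

g(-1) = 2, g(0) = -2. y(2) = 0 - (-2)·(0 - (-1))/((-2) - 2) = -1/2.
g(0) = -2, g(-1/2) = 7/8. y(3) = (-1/2) - (7/8)·((-1/2) - 0)/((7/8) - (-2)) = -8/23.
g(-1/2) = 7/8, g(-8/23) = 1834/12167. y(4) = (-8/23) - (1834/12167)·((-8/23) - (-1/2))/((1834/12167) - (7/8)) = -3184/10071.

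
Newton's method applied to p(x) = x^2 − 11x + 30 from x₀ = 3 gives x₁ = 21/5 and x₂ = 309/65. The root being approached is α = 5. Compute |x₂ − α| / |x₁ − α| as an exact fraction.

x₁ − α = 21/5 − 5 = −4/5, so |x₁ − α| = 4/5.
x₂ − α = 309/65 − 5 = −16/65, so |x₂ − α| = 16/65.
Ratio = (16/65) / (4/5) = 4/13.

4/13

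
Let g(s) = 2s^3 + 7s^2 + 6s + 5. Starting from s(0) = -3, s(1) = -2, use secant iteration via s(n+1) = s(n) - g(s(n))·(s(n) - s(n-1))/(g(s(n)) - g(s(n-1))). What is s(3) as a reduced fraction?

-1279/437

g(-3) = -4, g(-2) = 5. s(2) = (-2) - 5·((-2) - (-3))/(5 - (-4)) = -23/9.
g(-2) = 5, g(-23/9) = 1460/729. s(3) = (-23/9) - (1460/729)·((-23/9) - (-2))/((1460/729) - 5) = -1279/437.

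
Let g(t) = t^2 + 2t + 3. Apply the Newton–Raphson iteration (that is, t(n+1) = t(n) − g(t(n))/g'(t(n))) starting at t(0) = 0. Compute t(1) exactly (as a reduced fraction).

g'(t) = 2t + 2.
g(0) = 3, g'(0) = 2, so t(1) = 0 − 3/2 = −3/2.

−3/2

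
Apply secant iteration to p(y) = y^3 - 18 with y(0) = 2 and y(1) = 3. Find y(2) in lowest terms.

48/19

p(2) = -10, p(3) = 9. y(2) = 3 - 9·(3 - 2)/(9 - (-10)) = 48/19.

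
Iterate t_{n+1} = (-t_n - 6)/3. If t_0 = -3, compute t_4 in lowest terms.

-41/27

t_1 = (-(-3) - 6)/3 = -1.
t_2 = (-(-1) - 6)/3 = -5/3.
t_3 = (-(-5/3) - 6)/3 = -13/9.
t_4 = (-(-13/9) - 6)/3 = -41/27.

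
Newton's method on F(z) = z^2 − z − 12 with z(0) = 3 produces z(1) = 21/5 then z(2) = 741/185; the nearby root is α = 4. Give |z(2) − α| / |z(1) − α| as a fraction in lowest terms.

1/37

z(1) − α = 21/5 − 4 = 1/5, so |z(1) − α| = 1/5.
z(2) − α = 741/185 − 4 = 1/185, so |z(2) − α| = 1/185.
Ratio = (1/185) / (1/5) = 1/37.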